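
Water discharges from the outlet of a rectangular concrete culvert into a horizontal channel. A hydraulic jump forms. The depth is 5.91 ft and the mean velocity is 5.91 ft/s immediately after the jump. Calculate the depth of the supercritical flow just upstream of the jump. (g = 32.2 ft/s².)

y₁ = 1.69 ft

Fr₂ = V₂/√(g·y₂) = 5.91/√(32.2×5.91) = 0.428.
The Bélanger relation is symmetric: y₁/y₂ = ½[√(1 + 8Fr₂²) − 1] = ½[√2.468 − 1] = 0.286.
y₁ = 0.286 × 5.91 = 1.69 ft.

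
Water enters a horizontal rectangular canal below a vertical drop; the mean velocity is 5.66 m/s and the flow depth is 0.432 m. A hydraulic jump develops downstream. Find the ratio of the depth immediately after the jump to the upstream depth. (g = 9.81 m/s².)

Fr₁ = V₁/√(g·y₁) = 5.66/√(9.81×0.432) = 2.75.
Bélanger equation: y₂/y₁ = ½[√(1 + 8Fr₁²) − 1] = ½[√61.47 − 1] = 3.42.

y₂/y₁ = 3.42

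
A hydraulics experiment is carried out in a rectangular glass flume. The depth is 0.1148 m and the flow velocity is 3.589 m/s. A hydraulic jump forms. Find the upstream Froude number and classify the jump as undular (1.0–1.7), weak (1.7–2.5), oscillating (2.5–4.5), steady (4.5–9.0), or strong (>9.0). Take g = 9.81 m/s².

Fr₁ = 3.382; oscillating jump

Fr₁ = V₁/√(g·y₁) = 3.589/√(9.81×0.1148) = 3.382.
Fr₁ = 3.382 lies in the oscillating range.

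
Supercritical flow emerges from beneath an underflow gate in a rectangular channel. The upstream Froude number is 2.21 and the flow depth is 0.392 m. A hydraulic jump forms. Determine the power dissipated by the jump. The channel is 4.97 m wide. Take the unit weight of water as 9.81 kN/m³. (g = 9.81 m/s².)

P = 14.1 kW

Fr₁ = 2.21 (given).
Sequent-depth ratio: y₂/y₁ = ½[√(1 + 8Fr₁²) − 1] = ½[√40.07 − 1] = 2.67.
y₂ = 2.67 × 0.392 = 1.04 m.
Head loss: ΔE = (y₂ − y₁)³/(4y₁y₂) = (1.04 − 0.392)³/(4×0.392×1.04) = 0.278/1.64 = 0.170 m.
V₁ = Fr₁·√(g·y₁) = 2.21×√(9.81×0.392) = 4.33 m/s; q = V₁·y₁ = 1.70 m²/s. Q = q·b = 1.70 × 4.97 = 8.44 m³/s. P = γ·Q·ΔE = 9.81 × 8.44 × 0.170 = 14.1 kW.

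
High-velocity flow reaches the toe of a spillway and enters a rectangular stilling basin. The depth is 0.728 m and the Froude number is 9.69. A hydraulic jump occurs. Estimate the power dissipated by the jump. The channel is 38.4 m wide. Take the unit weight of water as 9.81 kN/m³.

Fr₁ = 9.69 (given).
Sequent-depth ratio: y₂/y₁ = ½[√(1 + 8Fr₁²) − 1] = ½[√752.2 − 1] = 13.2.
y₂ = 13.2 × 0.728 = 9.62 m.
V₁ = Fr₁·√(g·y₁) = 9.69×√(9.81×0.728) = 25.9 m/s; q = V₁·y₁ = 18.9 m²/s. V₂ = q/y₂ = 18.9/9.62 = 1.96 m/s. E₁ = y₁ + V₁²/2g = 34.9 m; E₂ = y₂ + V₂²/2g = 9.81 m. ΔE = E₁ − E₂ = 25.1 m.
Q = q·b = 18.9 × 38.4 = 724 m³/s. P = γ·Q·ΔE = 9.81 × 724 × 25.1 = 178189 kW.

P = 178189 kW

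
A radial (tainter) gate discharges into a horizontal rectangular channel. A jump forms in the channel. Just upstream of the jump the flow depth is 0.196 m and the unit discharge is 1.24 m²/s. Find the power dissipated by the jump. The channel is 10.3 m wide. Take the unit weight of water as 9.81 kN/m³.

V₁ = q/y₁ = 1.24/0.196 = 6.33 m/s. Fr₁ = V₁/√(g·y₁) = 6.33/√(9.81×0.196) = 4.56.
Bélanger equation: y₂/y₁ = ½[√(1 + 8Fr₁²) − 1] = ½[√167.5 − 1] = 5.97.
y₂ = 5.97 × 0.196 = 1.17 m.
V₂ = q/y₂ = 1.24/1.17 = 1.06 m/s. E₁ = y₁ + V₁²/2g = 2.24 m; E₂ = y₂ + V₂²/2g = 1.23 m. ΔE = E₁ − E₂ = 1.01 m.
Q = q·b = 1.24 × 10.3 = 12.8 m³/s. P = γ·Q·ΔE = 9.81 × 12.8 × 1.01 = 126 kW.

P = 126 kW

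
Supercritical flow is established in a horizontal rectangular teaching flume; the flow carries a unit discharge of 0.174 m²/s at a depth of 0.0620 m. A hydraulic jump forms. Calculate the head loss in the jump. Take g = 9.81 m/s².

ΔE = 0.159 m

V₁ = q/y₁ = 0.174/0.0620 = 2.81 m/s. Fr₁ = V₁/√(g·y₁) = 2.81/√(9.81×0.0620) = 3.60.
Conjugate-depth relation: y₂/y₁ = ½[√(1 + 8Fr₁²) − 1] = ½[√104.6 − 1] = 4.61.
y₂ = 4.61 × 0.0620 = 0.286 m.
V₂ = q/y₂ = 0.174/0.286 = 0.608 m/s. E₁ = y₁ + V₁²/2g = 0.463 m; E₂ = y₂ + V₂²/2g = 0.305 m. ΔE = E₁ − E₂ = 0.159 m.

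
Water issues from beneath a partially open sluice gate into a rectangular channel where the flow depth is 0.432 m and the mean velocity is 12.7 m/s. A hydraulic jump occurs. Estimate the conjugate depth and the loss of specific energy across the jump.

Fr₁ = V₁/√(g·y₁) = 12.7/√(9.81×0.432) = 6.17.
Conjugate-depth relation: y₂/y₁ = ½[√(1 + 8Fr₁²) − 1] = ½[√305.5 − 1] = 8.24.
y₂ = 8.24 × 0.432 = 3.56 m.
q = V₁·y₁ = 12.7 × 0.432 = 5.49 m²/s. V₂ = q/y₂ = 5.49/3.56 = 1.54 m/s. E₁ = y₁ + V₁²/2g = 8.65 m; E₂ = y₂ + V₂²/2g = 3.68 m. ΔE = E₁ − E₂ = 4.97 m.

y₂ = 3.56 m; ΔE = 4.97 m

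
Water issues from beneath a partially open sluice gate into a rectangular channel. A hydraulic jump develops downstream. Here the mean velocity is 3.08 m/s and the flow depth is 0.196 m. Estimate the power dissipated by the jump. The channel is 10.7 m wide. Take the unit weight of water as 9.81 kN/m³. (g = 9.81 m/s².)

P = 5.50 kW

Fr₁ = V₁/√(g·y₁) = 3.08/√(9.81×0.196) = 2.22.
By Bélanger, y₂/y₁ = ½[√(1 + 8Fr₁²) − 1] = ½[√40.47 − 1] = 2.68.
y₂ = 2.68 × 0.196 = 0.525 m.
Head loss: ΔE = (y₂ − y₁)³/(4y₁y₂) = (0.525 − 0.196)³/(4×0.196×0.525) = 0.0358/0.412 = 0.0868 m.
q = V₁·y₁ = 3.08 × 0.196 = 0.604 m²/s. Q = q·b = 0.604 × 10.7 = 6.46 m³/s. P = γ·Q·ΔE = 9.81 × 6.46 × 0.0868 = 5.50 kW.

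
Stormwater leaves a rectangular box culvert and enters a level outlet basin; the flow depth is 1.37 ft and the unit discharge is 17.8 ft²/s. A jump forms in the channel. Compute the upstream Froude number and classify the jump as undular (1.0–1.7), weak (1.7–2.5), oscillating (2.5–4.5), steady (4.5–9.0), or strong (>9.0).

V₁ = q/y₁ = 17.8/1.37 = 13.0 ft/s. Fr₁ = V₁/√(g·y₁) = 13.0/√(32.2×1.37) = 1.96.
Fr₁ = 1.96 lies in the weak range.

Fr₁ = 1.96; weak jump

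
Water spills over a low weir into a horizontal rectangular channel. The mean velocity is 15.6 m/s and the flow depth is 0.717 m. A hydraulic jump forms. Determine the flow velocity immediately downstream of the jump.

Fr₁ = V₁/√(g·y₁) = 15.6/√(9.81×0.717) = 5.88.
Sequent-depth ratio: y₂/y₁ = ½[√(1 + 8Fr₁²) − 1] = ½[√277.8 − 1] = 7.83.
y₂ = 7.83 × 0.717 = 5.62 m.
q = V₁·y₁ = 15.6 × 0.717 = 11.2 m²/s.
V₂ = q/y₂ = 11.2/5.62 = 1.99 m/s.

V₂ = 1.99 m/s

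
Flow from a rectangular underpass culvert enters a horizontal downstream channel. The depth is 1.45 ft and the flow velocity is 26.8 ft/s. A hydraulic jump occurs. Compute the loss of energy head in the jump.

ΔE = 4.82 ft

Fr₁ = V₁/√(g·y₁) = 26.8/√(32.2×1.45) = 3.92.
Sequent-depth ratio: y₂/y₁ = ½[√(1 + 8Fr₁²) − 1] = ½[√124.1 − 1] = 5.07.
y₂ = 5.07 × 1.45 = 7.35 ft.
q = V₁·y₁ = 26.8 × 1.45 = 38.9 ft²/s. V₂ = q/y₂ = 38.9/7.35 = 5.29 ft/s. E₁ = y₁ + V₁²/2g = 12.6 ft; E₂ = y₂ + V₂²/2g = 7.78 ft. ΔE = E₁ − E₂ = 4.82 ft.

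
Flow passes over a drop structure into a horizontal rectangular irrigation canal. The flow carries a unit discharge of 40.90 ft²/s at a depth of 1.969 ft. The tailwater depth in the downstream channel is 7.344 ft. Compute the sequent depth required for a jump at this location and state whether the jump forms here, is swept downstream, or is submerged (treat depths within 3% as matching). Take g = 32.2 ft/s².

V₁ = q/y₁ = 40.90/1.969 = 20.77 ft/s. Fr₁ = V₁/√(g·y₁) = 20.77/√(32.2×1.969) = 2.609.
From the momentum equation for a rectangular channel, y₂/y₁ = ½[√(1 + 8Fr₁²) − 1] = ½[√55.443 − 1] = 3.223.
y₂ = 3.223 × 1.969 = 6.346 ft.
Tailwater y_tw = 7.344 ft: y_tw > y₂, so the jump is submerged.

y₂ = 6.346 ft; the jump is submerged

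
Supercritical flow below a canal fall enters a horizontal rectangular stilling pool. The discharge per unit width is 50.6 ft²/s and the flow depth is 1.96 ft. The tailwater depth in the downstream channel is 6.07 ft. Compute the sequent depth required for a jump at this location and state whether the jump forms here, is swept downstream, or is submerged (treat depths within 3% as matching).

V₁ = q/y₁ = 50.6/1.96 = 25.8 ft/s. Fr₁ = V₁/√(g·y₁) = 25.8/√(32.2×1.96) = 3.25.
By Bélanger, y₂/y₁ = ½[√(1 + 8Fr₁²) − 1] = ½[√85.48 − 1] = 4.12.
y₂ = 4.12 × 1.96 = 8.08 ft.
Tailwater y_tw = 6.07 ft: y_tw < y₂, so the jump is swept downstream.

y₂ = 8.08 ft; the jump is swept downstream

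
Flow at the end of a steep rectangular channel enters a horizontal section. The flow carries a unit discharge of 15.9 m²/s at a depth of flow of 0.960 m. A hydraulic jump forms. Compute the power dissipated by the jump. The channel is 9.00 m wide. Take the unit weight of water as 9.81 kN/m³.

P = 10957 kW

V₁ = q/y₁ = 15.9/0.960 = 16.6 m/s. Fr₁ = V₁/√(g·y₁) = 16.6/√(9.81×0.960) = 5.40.
Conjugate-depth relation: y₂/y₁ = ½[√(1 + 8Fr₁²) − 1] = ½[√234.0 − 1] = 7.15.
y₂ = 7.15 × 0.960 = 6.86 m.
V₂ = q/y₂ = 15.9/6.86 = 2.32 m/s. E₁ = y₁ + V₁²/2g = 14.9 m; E₂ = y₂ + V₂²/2g = 7.14 m. ΔE = E₁ − E₂ = 7.80 m.
Q = q·b = 15.9 × 9.00 = 143 m³/s. P = γ·Q·ΔE = 9.81 × 143 × 7.80 = 10957 kW.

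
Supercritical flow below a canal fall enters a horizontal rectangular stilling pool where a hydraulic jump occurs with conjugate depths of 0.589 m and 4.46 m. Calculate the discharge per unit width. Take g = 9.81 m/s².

For a rectangular channel the momentum equation gives q² = ½·g·y₁·y₂·(y₁ + y₂) = ½×9.81×0.589×4.46×5.05 = 65.1.
q = √65.1 = 8.07 m²/s.

q = 8.07 m²/s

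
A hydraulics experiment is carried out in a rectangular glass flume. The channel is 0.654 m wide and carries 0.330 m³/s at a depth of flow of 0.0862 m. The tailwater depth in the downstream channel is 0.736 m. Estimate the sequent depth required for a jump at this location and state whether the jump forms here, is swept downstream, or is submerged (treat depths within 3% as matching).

q = Q/b = 0.330/0.654 = 0.505 m²/s; V₁ = q/y₁ = 5.85 m/s. Fr₁ = V₁/√(g·y₁) = 6.37.
Bélanger equation: y₂/y₁ = ½[√(1 + 8Fr₁²) − 1] = ½[√325.2 − 1] = 8.52.
y₂ = 8.52 × 0.0862 = 0.734 m.
Tailwater y_tw = 0.736 m: y_tw ≈ y₂, so the jump forms here.

y₂ = 0.734 m; the jump forms here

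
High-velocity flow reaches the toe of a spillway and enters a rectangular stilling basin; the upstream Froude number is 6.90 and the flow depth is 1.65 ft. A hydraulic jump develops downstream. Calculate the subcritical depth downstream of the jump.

Fr₁ = 6.90 (given).
Bélanger equation: y₂/y₁ = ½[√(1 + 8Fr₁²) − 1] = ½[√381.9 − 1] = 9.27.
y₂ = 9.27 × 1.65 = 15.3 ft.

y₂ = 15.3 ft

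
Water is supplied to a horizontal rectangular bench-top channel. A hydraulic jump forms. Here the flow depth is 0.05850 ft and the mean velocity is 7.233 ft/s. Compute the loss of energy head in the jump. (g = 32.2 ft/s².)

Fr₁ = V₁/√(g·y₁) = 7.233/√(32.2×0.05850) = 5.270.
Bélanger equation: y₂/y₁ = ½[√(1 + 8Fr₁²) − 1] = ½[√223.19 − 1] = 6.970.
y₂ = 6.970 × 0.05850 = 0.4077 ft.
q = V₁·y₁ = 7.233 × 0.05850 = 0.4231 ft²/s. V₂ = q/y₂ = 0.4231/0.4077 = 1.038 ft/s. E₁ = y₁ + V₁²/2g = 0.8709 ft; E₂ = y₂ + V₂²/2g = 0.4245 ft. ΔE = E₁ − E₂ = 0.4464 ft.

ΔE = 0.4464 ft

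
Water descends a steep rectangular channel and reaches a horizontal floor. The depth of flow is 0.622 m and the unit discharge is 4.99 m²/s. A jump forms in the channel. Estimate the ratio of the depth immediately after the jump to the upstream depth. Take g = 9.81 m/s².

y₂/y₁ = 4.12

V₁ = q/y₁ = 4.99/0.622 = 8.02 m/s. Fr₁ = V₁/√(g·y₁) = 8.02/√(9.81×0.622) = 3.25.
Bélanger equation: y₂/y₁ = ½[√(1 + 8Fr₁²) − 1] = ½[√85.38 − 1] = 4.12.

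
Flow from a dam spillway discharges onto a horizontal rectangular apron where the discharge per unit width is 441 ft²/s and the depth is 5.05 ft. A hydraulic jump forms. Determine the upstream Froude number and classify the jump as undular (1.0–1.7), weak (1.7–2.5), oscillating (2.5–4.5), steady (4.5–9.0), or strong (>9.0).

V₁ = q/y₁ = 441/5.05 = 87.3 ft/s. Fr₁ = V₁/√(g·y₁) = 87.3/√(32.2×5.05) = 6.85.
Fr₁ = 6.85 lies in the steady range.

Fr₁ = 6.85; steady jump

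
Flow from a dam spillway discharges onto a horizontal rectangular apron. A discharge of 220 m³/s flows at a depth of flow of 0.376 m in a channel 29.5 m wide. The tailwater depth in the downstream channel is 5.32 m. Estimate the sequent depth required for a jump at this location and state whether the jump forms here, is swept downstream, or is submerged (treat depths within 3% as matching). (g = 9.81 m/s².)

q = Q/b = 220/29.5 = 7.46 m²/s; V₁ = q/y₁ = 19.8 m/s. Fr₁ = V₁/√(g·y₁) = 10.3.
By Bélanger, y₂/y₁ = ½[√(1 + 8Fr₁²) − 1] = ½[√854.2 − 1] = 14.1.
y₂ = 14.1 × 0.376 = 5.31 m.
Tailwater y_tw = 5.32 m: y_tw ≈ y₂, so the jump forms here.

y₂ = 5.31 m; the jump forms here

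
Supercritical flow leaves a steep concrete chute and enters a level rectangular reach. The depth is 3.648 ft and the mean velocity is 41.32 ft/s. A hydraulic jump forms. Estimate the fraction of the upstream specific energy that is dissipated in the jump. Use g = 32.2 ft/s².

ΔE/E₁ = 0.369 (36.9%)

Fr₁ = V₁/√(g·y₁) = 41.32/√(32.2×3.648) = 3.812.
Sequent-depth ratio: y₂/y₁ = ½[√(1 + 8Fr₁²) − 1] = ½[√117.28 − 1] = 4.915.
y₂ = 4.915 × 3.648 = 17.93 ft.
E₁ = y₁ + V₁²/2g = 30.16 ft. ΔE = (y₂ − y₁)³/(4y₁y₂) = 11.13 ft. ΔE/E₁ = 11.13/30.16 = 0.369.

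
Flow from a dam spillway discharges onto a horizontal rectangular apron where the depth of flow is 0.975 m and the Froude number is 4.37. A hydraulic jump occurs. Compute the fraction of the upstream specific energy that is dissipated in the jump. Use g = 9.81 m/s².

Fr₁ = 4.37 (given).
Bélanger equation: y₂/y₁ = ½[√(1 + 8Fr₁²) − 1] = ½[√153.8 − 1] = 5.70.
y₂ = 5.70 × 0.975 = 5.56 m.
E₁ = y₁(1 + Fr₁²/2) = 0.975×(1 + 4.37²/2) = 10.3 m. ΔE = (y₂ − y₁)³/(4y₁y₂) = 4.44 m. ΔE/E₁ = 4.44/10.3 = 0.432.

ΔE/E₁ = 0.432 (43.2%)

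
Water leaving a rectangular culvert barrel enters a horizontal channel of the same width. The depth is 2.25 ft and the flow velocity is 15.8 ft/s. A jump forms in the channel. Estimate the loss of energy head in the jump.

ΔE = 0.417 ft

Fr₁ = V₁/√(g·y₁) = 15.8/√(32.2×2.25) = 1.86.
Conjugate-depth relation: y₂/y₁ = ½[√(1 + 8Fr₁²) − 1] = ½[√28.57 − 1] = 2.17.
y₂ = 2.17 × 2.25 = 4.89 ft.
Head loss: ΔE = (y₂ − y₁)³/(4y₁y₂) = (4.89 − 2.25)³/(4×2.25×4.89) = 18.4/44.0 = 0.417 ft.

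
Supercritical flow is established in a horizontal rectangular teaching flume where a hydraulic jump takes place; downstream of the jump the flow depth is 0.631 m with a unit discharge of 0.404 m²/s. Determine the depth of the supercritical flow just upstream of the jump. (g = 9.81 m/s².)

y₁ = 0.0747 m

V₂ = q/y₂ = 0.404/0.631 = 0.640 m/s; Fr₂ = V₂/√(g·y₂) = 0.257.
Since the conjugate-depth ratio holds either way, y₁/y₂ = ½[√(1 + 8Fr₂²) − 1] = ½[√1.530 − 1] = 0.118.
y₁ = 0.118 × 0.631 = 0.0747 m.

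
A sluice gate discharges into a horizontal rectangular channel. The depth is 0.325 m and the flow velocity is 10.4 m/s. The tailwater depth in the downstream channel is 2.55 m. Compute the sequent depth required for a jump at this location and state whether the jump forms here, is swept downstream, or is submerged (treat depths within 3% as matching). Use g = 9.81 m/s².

y₂ = 2.52 m; the jump forms here

Fr₁ = V₁/√(g·y₁) = 10.4/√(9.81×0.325) = 5.82.
Sequent-depth ratio: y₂/y₁ = ½[√(1 + 8Fr₁²) − 1] = ½[√272.4 − 1] = 7.75.
y₂ = 7.75 × 0.325 = 2.52 m.
Tailwater y_tw = 2.55 m: y_tw ≈ y₂, so the jump forms here.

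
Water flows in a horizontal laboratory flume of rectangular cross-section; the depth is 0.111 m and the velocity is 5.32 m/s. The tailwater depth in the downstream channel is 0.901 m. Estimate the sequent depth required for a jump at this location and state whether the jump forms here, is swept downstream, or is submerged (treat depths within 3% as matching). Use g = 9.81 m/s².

Fr₁ = V₁/√(g·y₁) = 5.32/√(9.81×0.111) = 5.10.
Bélanger equation: y₂/y₁ = ½[√(1 + 8Fr₁²) − 1] = ½[√208.9 − 1] = 6.73.
y₂ = 6.73 × 0.111 = 0.747 m.
Tailwater y_tw = 0.901 m: y_tw > y₂, so the jump is submerged.

y₂ = 0.747 m; the jump is submerged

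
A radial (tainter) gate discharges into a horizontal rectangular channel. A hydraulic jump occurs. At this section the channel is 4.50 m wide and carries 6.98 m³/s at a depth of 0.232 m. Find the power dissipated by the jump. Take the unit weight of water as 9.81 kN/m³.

P = 75.3 kW

q = Q/b = 6.98/4.50 = 1.55 m²/s; V₁ = q/y₁ = 6.69 m/s. Fr₁ = V₁/√(g·y₁) = 4.43.
Conjugate-depth relation: y₂/y₁ = ½[√(1 + 8Fr₁²) − 1] = ½[√158.1 − 1] = 5.79.
y₂ = 5.79 × 0.232 = 1.34 m.
Head loss: ΔE = (y₂ − y₁)³/(4y₁y₂) = (1.34 − 0.232)³/(4×0.232×1.34) = 1.37/1.25 = 1.10 m.
P = γ·Q·ΔE = 9.81 × 6.98 × 1.10 = 75.3 kW.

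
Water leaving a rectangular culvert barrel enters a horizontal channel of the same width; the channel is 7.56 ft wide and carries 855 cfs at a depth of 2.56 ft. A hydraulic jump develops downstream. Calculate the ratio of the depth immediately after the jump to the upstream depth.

y₂/y₁ = 6.40

q = Q/b = 855/7.56 = 113 ft²/s; V₁ = q/y₁ = 44.2 ft/s. Fr₁ = V₁/√(g·y₁) = 4.87.
From the momentum equation for a rectangular channel, y₂/y₁ = ½[√(1 + 8Fr₁²) − 1] = ½[√190.4 − 1] = 6.40.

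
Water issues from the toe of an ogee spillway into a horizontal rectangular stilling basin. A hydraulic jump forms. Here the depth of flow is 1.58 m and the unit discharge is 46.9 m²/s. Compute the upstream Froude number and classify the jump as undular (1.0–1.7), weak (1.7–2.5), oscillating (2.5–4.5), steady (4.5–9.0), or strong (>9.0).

Fr₁ = 7.54; steady jump

V₁ = q/y₁ = 46.9/1.58 = 29.7 m/s. Fr₁ = V₁/√(g·y₁) = 29.7/√(9.81×1.58) = 7.54.
Fr₁ = 7.54 lies in the steady range.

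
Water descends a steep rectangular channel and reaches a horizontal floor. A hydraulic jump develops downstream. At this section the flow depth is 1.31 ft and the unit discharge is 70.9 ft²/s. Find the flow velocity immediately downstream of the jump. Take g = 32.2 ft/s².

V₁ = q/y₁ = 70.9/1.31 = 54.1 ft/s. Fr₁ = V₁/√(g·y₁) = 54.1/√(32.2×1.31) = 8.33.
From the momentum equation for a rectangular channel, y₂/y₁ = ½[√(1 + 8Fr₁²) − 1] = ½[√556.5 − 1] = 11.3.
y₂ = 11.3 × 1.31 = 14.8 ft.
V₂ = q/y₂ = 70.9/14.8 = 4.79 ft/s.

V₂ = 4.79 ft/s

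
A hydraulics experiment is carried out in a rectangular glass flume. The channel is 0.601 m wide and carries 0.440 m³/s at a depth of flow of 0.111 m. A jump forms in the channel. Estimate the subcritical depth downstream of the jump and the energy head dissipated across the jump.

y₂ = 0.938 m; ΔE = 1.36 m

q = Q/b = 0.440/0.601 = 0.732 m²/s; V₁ = q/y₁ = 6.60 m/s. Fr₁ = V₁/√(g·y₁) = 6.32.
By Bélanger, y₂/y₁ = ½[√(1 + 8Fr₁²) − 1] = ½[√320.6 − 1] = 8.45.
y₂ = 8.45 × 0.111 = 0.938 m.
V₂ = q/y₂ = 0.732/0.938 = 0.780 m/s. E₁ = y₁ + V₁²/2g = 2.33 m; E₂ = y₂ + V₂²/2g = 0.969 m. ΔE = E₁ − E₂ = 1.36 m.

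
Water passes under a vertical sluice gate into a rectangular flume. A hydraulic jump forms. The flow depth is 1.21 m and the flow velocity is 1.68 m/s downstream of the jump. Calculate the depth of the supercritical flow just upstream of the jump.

Fr₂ = V₂/√(g·y₂) = 1.68/√(9.81×1.21) = 0.488.
Since the conjugate-depth ratio holds either way, y₁/y₂ = ½[√(1 + 8Fr₂²) − 1] = ½[√2.902 − 1] = 0.352.
y₁ = 0.352 × 1.21 = 0.426 m.

y₁ = 0.426 m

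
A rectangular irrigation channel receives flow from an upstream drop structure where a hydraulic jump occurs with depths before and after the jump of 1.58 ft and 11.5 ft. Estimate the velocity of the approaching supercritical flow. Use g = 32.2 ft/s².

V₁ = 39.2 ft/s

For a rectangular channel the momentum equation gives q² = ½·g·y₁·y₂·(y₁ + y₂) = ½×32.2×1.58×11.5×13.1 = 3826.
q = √3826 = 61.9 ft²/s.
V₁ = q/y₁ = 61.9/1.58 = 39.2 ft/s.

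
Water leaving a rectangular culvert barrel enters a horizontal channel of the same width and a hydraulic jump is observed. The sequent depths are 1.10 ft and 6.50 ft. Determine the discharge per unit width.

For a rectangular channel the momentum equation gives q² = ½·g·y₁·y₂·(y₁ + y₂) = ½×32.2×1.10×6.50×7.60 = 875.
q = √875 = 29.6 ft²/s.

q = 29.6 ft²/s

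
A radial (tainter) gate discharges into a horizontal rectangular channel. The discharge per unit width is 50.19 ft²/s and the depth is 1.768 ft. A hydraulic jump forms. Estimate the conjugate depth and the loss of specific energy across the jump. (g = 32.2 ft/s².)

V₁ = q/y₁ = 50.19/1.768 = 28.39 ft/s. Fr₁ = V₁/√(g·y₁) = 28.39/√(32.2×1.768) = 3.762.
By Bélanger, y₂/y₁ = ½[√(1 + 8Fr₁²) − 1] = ½[√114.25 − 1] = 4.844.
y₂ = 4.844 × 1.768 = 8.565 ft.
V₂ = q/y₂ = 50.19/8.565 = 5.860 ft/s. E₁ = y₁ + V₁²/2g = 14.28 ft; E₂ = y₂ + V₂²/2g = 9.098 ft. ΔE = E₁ − E₂ = 5.184 ft.

y₂ = 8.565 ft; ΔE = 5.184 ft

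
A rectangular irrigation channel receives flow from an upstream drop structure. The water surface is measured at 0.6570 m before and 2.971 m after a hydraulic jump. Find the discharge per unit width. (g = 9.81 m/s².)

For a rectangular channel the momentum equation gives q² = ½·g·y₁·y₂·(y₁ + y₂) = ½×9.81×0.6570×2.971×3.628 = 34.74.
q = √34.74 = 5.894 m²/s.

q = 5.894 m²/s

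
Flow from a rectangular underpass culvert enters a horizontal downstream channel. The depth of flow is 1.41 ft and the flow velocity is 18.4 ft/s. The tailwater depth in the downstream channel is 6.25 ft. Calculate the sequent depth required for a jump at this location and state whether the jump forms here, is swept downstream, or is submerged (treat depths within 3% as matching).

y₂ = 4.79 ft; the jump is submerged

Fr₁ = V₁/√(g·y₁) = 18.4/√(32.2×1.41) = 2.73.
From the momentum equation for a rectangular channel, y₂/y₁ = ½[√(1 + 8Fr₁²) − 1] = ½[√60.66 − 1] = 3.39.
y₂ = 3.39 × 1.41 = 4.79 ft.
Tailwater y_tw = 6.25 ft: y_tw > y₂, so the jump is submerged.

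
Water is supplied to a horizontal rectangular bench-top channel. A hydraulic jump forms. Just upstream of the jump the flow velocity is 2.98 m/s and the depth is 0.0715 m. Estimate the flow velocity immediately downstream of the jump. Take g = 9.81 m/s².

V₂ = 0.654 m/s

Fr₁ = V₁/√(g·y₁) = 2.98/√(9.81×0.0715) = 3.56.
By Bélanger, y₂/y₁ = ½[√(1 + 8Fr₁²) − 1] = ½[√102.3 − 1] = 4.56.
y₂ = 4.56 × 0.0715 = 0.326 m.
q = V₁·y₁ = 2.98 × 0.0715 = 0.213 m²/s.
V₂ = q/y₂ = 0.213/0.326 = 0.654 m/s.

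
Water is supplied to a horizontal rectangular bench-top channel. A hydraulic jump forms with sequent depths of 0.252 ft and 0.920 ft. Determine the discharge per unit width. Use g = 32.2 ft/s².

q = 2.09 ft²/s

For a rectangular channel the momentum equation gives q² = ½·g·y₁·y₂·(y₁ + y₂) = ½×32.2×0.252×0.920×1.17 = 4.37.
q = √4.37 = 2.09 ft²/s.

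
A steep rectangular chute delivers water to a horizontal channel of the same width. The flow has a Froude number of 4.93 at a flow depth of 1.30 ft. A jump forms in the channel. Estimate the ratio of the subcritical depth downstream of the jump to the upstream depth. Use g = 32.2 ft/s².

y₂/y₁ = 6.49

Fr₁ = 4.93 (given).
By Bélanger, y₂/y₁ = ½[√(1 + 8Fr₁²) − 1] = ½[√195.4 − 1] = 6.49.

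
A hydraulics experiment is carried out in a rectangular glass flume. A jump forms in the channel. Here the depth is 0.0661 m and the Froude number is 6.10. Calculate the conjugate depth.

Fr₁ = 6.10 (given).
Conjugate-depth relation: y₂/y₁ = ½[√(1 + 8Fr₁²) − 1] = ½[√298.7 − 1] = 8.14.
y₂ = 8.14 × 0.0661 = 0.538 m.

y₂ = 0.538 m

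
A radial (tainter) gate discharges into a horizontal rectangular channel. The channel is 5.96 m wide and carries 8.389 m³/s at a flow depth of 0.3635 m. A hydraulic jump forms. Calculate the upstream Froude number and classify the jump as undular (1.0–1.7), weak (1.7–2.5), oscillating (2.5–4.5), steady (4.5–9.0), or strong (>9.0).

Fr₁ = 2.051; weak jump

q = Q/b = 8.389/5.96 = 1.408 m²/s; V₁ = q/y₁ = 3.872 m/s. Fr₁ = V₁/√(g·y₁) = 2.051.
Fr₁ = 2.051 lies in the weak range.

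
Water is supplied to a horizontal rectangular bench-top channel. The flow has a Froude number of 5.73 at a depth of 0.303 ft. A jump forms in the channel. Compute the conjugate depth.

Fr₁ = 5.73 (given).
Sequent-depth ratio: y₂/y₁ = ½[√(1 + 8Fr₁²) − 1] = ½[√263.7 − 1] = 7.62.
y₂ = 7.62 × 0.303 = 2.31 ft.

y₂ = 2.31 ft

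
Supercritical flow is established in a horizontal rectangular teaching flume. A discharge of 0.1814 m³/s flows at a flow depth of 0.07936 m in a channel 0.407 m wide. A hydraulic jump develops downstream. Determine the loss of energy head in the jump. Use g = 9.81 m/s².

ΔE = 0.9890 m

q = Q/b = 0.1814/0.407 = 0.4457 m²/s; V₁ = q/y₁ = 5.616 m/s. Fr₁ = V₁/√(g·y₁) = 6.365.
Sequent-depth ratio: y₂/y₁ = ½[√(1 + 8Fr₁²) − 1] = ½[√325.12 − 1] = 8.515.
y₂ = 8.515 × 0.07936 = 0.6758 m.
Head loss: ΔE = (y₂ − y₁)³/(4y₁y₂) = (0.6758 − 0.07936)³/(4×0.07936×0.6758) = 0.2122/0.2145 = 0.9890 m.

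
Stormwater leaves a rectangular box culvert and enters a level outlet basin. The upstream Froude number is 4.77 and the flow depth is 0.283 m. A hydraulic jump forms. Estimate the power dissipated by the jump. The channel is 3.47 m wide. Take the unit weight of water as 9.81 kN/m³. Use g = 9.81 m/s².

Fr₁ = 4.77 (given).
From the momentum equation for a rectangular channel, y₂/y₁ = ½[√(1 + 8Fr₁²) − 1] = ½[√183.0 − 1] = 6.26.
y₂ = 6.26 × 0.283 = 1.77 m.
V₁ = Fr₁·√(g·y₁) = 4.77×√(9.81×0.283) = 7.95 m/s; q = V₁·y₁ = 2.25 m²/s. V₂ = q/y₂ = 2.25/1.77 = 1.27 m/s. E₁ = y₁ + V₁²/2g = 3.50 m; E₂ = y₂ + V₂²/2g = 1.85 m. ΔE = E₁ − E₂ = 1.65 m.
Q = q·b = 2.25 × 3.47 = 7.80 m³/s. P = γ·Q·ΔE = 9.81 × 7.80 × 1.65 = 126 kW.

P = 126 kW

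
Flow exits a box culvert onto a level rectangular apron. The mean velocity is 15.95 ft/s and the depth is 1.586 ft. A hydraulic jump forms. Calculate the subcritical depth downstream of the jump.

y₂ = 4.276 ft

Fr₁ = V₁/√(g·y₁) = 15.95/√(32.2×1.586) = 2.232.
Conjugate-depth relation: y₂/y₁ = ½[√(1 + 8Fr₁²) − 1] = ½[√40.852 − 1] = 2.696.
y₂ = 2.696 × 1.586 = 4.276 ft.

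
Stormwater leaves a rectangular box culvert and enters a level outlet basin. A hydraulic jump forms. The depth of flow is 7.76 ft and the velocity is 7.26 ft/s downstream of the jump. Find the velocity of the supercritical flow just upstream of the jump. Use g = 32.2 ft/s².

Fr₂ = V₂/√(g·y₂) = 7.26/√(32.2×7.76) = 0.459.
Applying the sequent-depth relation in reverse, y₁/y₂ = ½[√(1 + 8Fr₂²) − 1] = ½[√2.688 − 1] = 0.320.
y₁ = 0.320 × 7.76 = 2.48 ft.
V₁ = q/y₁ = 56.3/2.48 = 22.7 ft/s.

V₁ = 22.7 ft/s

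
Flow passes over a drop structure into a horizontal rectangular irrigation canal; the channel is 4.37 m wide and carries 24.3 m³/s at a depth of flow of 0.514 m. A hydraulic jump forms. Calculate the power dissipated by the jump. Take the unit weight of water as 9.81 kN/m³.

P = 733 kW

q = Q/b = 24.3/4.37 = 5.56 m²/s; V₁ = q/y₁ = 10.8 m/s. Fr₁ = V₁/√(g·y₁) = 4.82.
Conjugate-depth relation: y₂/y₁ = ½[√(1 + 8Fr₁²) − 1] = ½[√186.7 − 1] = 6.33.
y₂ = 6.33 × 0.514 = 3.25 m.
V₂ = q/y₂ = 5.56/3.25 = 1.71 m/s. E₁ = y₁ + V₁²/2g = 6.48 m; E₂ = y₂ + V₂²/2g = 3.40 m. ΔE = E₁ − E₂ = 3.08 m.
P = γ·Q·ΔE = 9.81 × 24.3 × 3.08 = 733 kW.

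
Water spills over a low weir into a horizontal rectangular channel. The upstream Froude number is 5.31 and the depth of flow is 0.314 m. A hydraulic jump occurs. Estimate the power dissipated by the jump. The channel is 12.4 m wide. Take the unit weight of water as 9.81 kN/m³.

Fr₁ = 5.31 (given).
Conjugate-depth relation: y₂/y₁ = ½[√(1 + 8Fr₁²) − 1] = ½[√226.6 − 1] = 7.03.
y₂ = 7.03 × 0.314 = 2.21 m.
V₁ = Fr₁·√(g·y₁) = 5.31×√(9.81×0.314) = 9.32 m/s; q = V₁·y₁ = 2.93 m²/s. V₂ = q/y₂ = 2.93/2.21 = 1.33 m/s. E₁ = y₁ + V₁²/2g = 4.74 m; E₂ = y₂ + V₂²/2g = 2.30 m. ΔE = E₁ − E₂ = 2.44 m.
Q = q·b = 2.93 × 12.4 = 36.3 m³/s. P = γ·Q·ΔE = 9.81 × 36.3 × 2.44 = 870 kW.

P = 870 kW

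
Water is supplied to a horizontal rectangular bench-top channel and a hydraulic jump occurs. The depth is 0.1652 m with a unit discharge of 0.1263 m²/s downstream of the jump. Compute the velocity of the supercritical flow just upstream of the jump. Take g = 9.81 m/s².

V₂ = q/y₂ = 0.1263/0.1652 = 0.7645 m/s; Fr₂ = V₂/√(g·y₂) = 0.6006.
Since the conjugate-depth ratio holds either way, y₁/y₂ = ½[√(1 + 8Fr₂²) − 1] = ½[√3.8853 − 1] = 0.4856.
y₁ = 0.4856 × 0.1652 = 0.08022 m.
V₁ = q/y₁ = 0.1263/0.08022 = 1.575 m/s.

V₁ = 1.575 m/s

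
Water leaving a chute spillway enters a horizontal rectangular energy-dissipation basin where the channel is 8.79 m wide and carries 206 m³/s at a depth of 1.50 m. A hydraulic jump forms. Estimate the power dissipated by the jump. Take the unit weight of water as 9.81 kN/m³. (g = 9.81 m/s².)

q = Q/b = 206/8.79 = 23.4 m²/s; V₁ = q/y₁ = 15.6 m/s. Fr₁ = V₁/√(g·y₁) = 4.07.
Conjugate-depth relation: y₂/y₁ = ½[√(1 + 8Fr₁²) − 1] = ½[√133.7 − 1] = 5.28.
y₂ = 5.28 × 1.50 = 7.92 m.
Head loss: ΔE = (y₂ − y₁)³/(4y₁y₂) = (7.92 − 1.50)³/(4×1.50×7.92) = 265/47.5 = 5.57 m.
P = γ·Q·ΔE = 9.81 × 206 × 5.57 = 11262 kW.

P = 11262 kW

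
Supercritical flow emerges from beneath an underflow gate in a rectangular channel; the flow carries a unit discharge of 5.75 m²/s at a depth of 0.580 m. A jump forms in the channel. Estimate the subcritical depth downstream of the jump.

V₁ = q/y₁ = 5.75/0.580 = 9.91 m/s. Fr₁ = V₁/√(g·y₁) = 9.91/√(9.81×0.580) = 4.16.
By Bélanger, y₂/y₁ = ½[√(1 + 8Fr₁²) − 1] = ½[√139.2 − 1] = 5.40.
y₂ = 5.40 × 0.580 = 3.13 m.

y₂ = 3.13 m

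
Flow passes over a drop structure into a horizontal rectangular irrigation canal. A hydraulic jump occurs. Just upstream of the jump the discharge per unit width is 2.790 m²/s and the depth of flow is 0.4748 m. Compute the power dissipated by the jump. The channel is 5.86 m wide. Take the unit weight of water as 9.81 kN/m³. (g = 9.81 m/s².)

V₁ = q/y₁ = 2.790/0.4748 = 5.876 m/s. Fr₁ = V₁/√(g·y₁) = 5.876/√(9.81×0.4748) = 2.723.
Bélanger equation: y₂/y₁ = ½[√(1 + 8Fr₁²) − 1] = ½[√60.306 − 1] = 3.383.
y₂ = 3.383 × 0.4748 = 1.606 m.
V₂ = q/y₂ = 2.790/1.606 = 1.737 m/s. E₁ = y₁ + V₁²/2g = 2.235 m; E₂ = y₂ + V₂²/2g = 1.760 m. ΔE = E₁ − E₂ = 0.4747 m.
Q = q·b = 2.790 × 5.86 = 16.35 m³/s. P = γ·Q·ΔE = 9.81 × 16.35 × 0.4747 = 76.14 kW.

P = 76.14 kW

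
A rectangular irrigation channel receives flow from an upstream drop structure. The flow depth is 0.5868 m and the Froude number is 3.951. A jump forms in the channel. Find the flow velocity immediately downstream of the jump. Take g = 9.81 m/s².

V₂ = 1.855 m/s

Fr₁ = 3.951 (given).
From the momentum equation for a rectangular channel, y₂/y₁ = ½[√(1 + 8Fr₁²) − 1] = ½[√125.88 − 1] = 5.110.
y₂ = 5.110 × 0.5868 = 2.998 m.
V₁ = Fr₁·√(g·y₁) = 3.951×√(9.81×0.5868) = 9.480 m/s; q = V₁·y₁ = 5.563 m²/s.
V₂ = q/y₂ = 5.563/2.998 = 1.855 m/s.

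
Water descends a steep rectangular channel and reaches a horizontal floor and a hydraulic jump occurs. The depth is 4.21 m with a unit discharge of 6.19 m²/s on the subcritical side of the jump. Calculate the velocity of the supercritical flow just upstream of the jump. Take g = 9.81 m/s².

V₁ = 15.4 m/s

V₂ = q/y₂ = 6.19/4.21 = 1.47 m/s; Fr₂ = V₂/√(g·y₂) = 0.229.
The Bélanger relation is symmetric: y₁/y₂ = ½[√(1 + 8Fr₂²) − 1] = ½[√1.419 − 1] = 0.0956.
y₁ = 0.0956 × 4.21 = 0.402 m.
V₁ = q/y₁ = 6.19/0.402 = 15.4 m/s.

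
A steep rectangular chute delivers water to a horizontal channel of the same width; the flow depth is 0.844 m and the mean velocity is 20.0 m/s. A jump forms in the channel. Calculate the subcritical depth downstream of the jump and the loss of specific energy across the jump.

y₂ = 7.88 m; ΔE = 13.1 m

Fr₁ = V₁/√(g·y₁) = 20.0/√(9.81×0.844) = 6.95.
Bélanger equation: y₂/y₁ = ½[√(1 + 8Fr₁²) − 1] = ½[√387.5 − 1] = 9.34.
y₂ = 9.34 × 0.844 = 7.88 m.
Head loss: ΔE = (y₂ − y₁)³/(4y₁y₂) = (7.88 − 0.844)³/(4×0.844×7.88) = 349/26.6 = 13.1 m.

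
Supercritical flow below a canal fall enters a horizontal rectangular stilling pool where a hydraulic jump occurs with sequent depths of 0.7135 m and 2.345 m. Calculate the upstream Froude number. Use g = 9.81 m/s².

For a rectangular channel the momentum equation gives q² = ½·g·y₁·y₂·(y₁ + y₂) = ½×9.81×0.7135×2.345×3.059 = 25.10.
q = √25.10 = 5.010 m²/s.
V₁ = q/y₁ = 7.022 m/s; Fr₁ = V₁/√(g·y₁) = 2.654.

Fr₁ = 2.654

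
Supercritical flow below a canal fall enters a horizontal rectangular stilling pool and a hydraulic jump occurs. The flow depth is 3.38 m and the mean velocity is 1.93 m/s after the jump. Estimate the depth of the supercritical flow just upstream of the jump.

y₁ = 0.639 m

Fr₂ = V₂/√(g·y₂) = 1.93/√(9.81×3.38) = 0.335.
The Bélanger relation is symmetric: y₁/y₂ = ½[√(1 + 8Fr₂²) − 1] = ½[√1.899 − 1] = 0.189.
y₁ = 0.189 × 3.38 = 0.639 m.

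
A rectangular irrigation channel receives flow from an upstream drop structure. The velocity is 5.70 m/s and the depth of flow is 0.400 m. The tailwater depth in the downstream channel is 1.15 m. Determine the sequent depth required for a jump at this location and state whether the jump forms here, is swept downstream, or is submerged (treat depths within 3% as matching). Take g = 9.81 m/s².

Fr₁ = V₁/√(g·y₁) = 5.70/√(9.81×0.400) = 2.88.
By Bélanger, y₂/y₁ = ½[√(1 + 8Fr₁²) − 1] = ½[√67.24 − 1] = 3.60.
y₂ = 3.60 × 0.400 = 1.44 m.
Tailwater y_tw = 1.15 m: y_tw < y₂, so the jump is swept downstream.

y₂ = 1.44 m; the jump is swept downstream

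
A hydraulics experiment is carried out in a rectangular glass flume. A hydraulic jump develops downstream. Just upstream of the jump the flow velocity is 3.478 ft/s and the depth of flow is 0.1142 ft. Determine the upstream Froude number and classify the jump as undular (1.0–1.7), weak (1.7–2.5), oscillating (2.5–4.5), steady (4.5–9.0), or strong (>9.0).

Fr₁ = 1.814; weak jump

Fr₁ = V₁/√(g·y₁) = 3.478/√(32.2×0.1142) = 1.814.
Fr₁ = 1.814 lies in the weak range.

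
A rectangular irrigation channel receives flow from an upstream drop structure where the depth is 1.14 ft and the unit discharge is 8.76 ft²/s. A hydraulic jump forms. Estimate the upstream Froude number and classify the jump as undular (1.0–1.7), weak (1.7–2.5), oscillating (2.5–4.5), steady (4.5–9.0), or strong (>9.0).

Fr₁ = 1.27; undular jump

V₁ = q/y₁ = 8.76/1.14 = 7.68 ft/s. Fr₁ = V₁/√(g·y₁) = 7.68/√(32.2×1.14) = 1.27.
Fr₁ = 1.27 lies in the undular range.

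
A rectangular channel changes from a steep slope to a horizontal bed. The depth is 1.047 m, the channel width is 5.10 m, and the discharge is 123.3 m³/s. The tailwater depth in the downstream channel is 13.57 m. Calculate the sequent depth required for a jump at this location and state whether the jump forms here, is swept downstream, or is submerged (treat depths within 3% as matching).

y₂ = 10.16 m; the jump is submerged

q = Q/b = 123.3/5.10 = 24.18 m²/s; V₁ = q/y₁ = 23.09 m/s. Fr₁ = V₁/√(g·y₁) = 7.205.
Conjugate-depth relation: y₂/y₁ = ½[√(1 + 8Fr₁²) − 1] = ½[√416.30 − 1] = 9.702.
y₂ = 9.702 × 1.047 = 10.16 m.
Tailwater y_tw = 13.57 m: y_tw > y₂, so the jump is submerged.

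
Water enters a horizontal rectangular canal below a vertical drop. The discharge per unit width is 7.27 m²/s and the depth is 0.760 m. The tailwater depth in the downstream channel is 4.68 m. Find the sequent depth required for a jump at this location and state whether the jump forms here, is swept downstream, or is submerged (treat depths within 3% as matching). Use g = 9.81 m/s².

V₁ = q/y₁ = 7.27/0.760 = 9.57 m/s. Fr₁ = V₁/√(g·y₁) = 9.57/√(9.81×0.760) = 3.50.
Sequent-depth ratio: y₂/y₁ = ½[√(1 + 8Fr₁²) − 1] = ½[√99.19 − 1] = 4.48.
y₂ = 4.48 × 0.760 = 3.40 m.
Tailwater y_tw = 4.68 m: y_tw > y₂, so the jump is submerged.

y₂ = 3.40 m; the jump is submerged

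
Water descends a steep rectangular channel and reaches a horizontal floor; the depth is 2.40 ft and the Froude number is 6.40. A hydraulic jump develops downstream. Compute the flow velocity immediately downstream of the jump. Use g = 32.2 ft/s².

Fr₁ = 6.40 (given).
Sequent-depth ratio: y₂/y₁ = ½[√(1 + 8Fr₁²) − 1] = ½[√328.7 − 1] = 8.56.
y₂ = 8.56 × 2.40 = 20.6 ft.
V₁ = Fr₁·√(g·y₁) = 6.40×√(32.2×2.40) = 56.3 ft/s; q = V₁·y₁ = 135 ft²/s.
V₂ = q/y₂ = 135/20.6 = 6.57 ft/s.

V₂ = 6.57 ft/s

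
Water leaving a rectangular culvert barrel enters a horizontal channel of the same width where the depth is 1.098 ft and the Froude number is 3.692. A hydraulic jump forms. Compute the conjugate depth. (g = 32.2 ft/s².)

y₂ = 5.210 ft

Fr₁ = 3.692 (given).
Conjugate-depth relation: y₂/y₁ = ½[√(1 + 8Fr₁²) − 1] = ½[√110.05 − 1] = 4.745.
y₂ = 4.745 × 1.098 = 5.210 ft.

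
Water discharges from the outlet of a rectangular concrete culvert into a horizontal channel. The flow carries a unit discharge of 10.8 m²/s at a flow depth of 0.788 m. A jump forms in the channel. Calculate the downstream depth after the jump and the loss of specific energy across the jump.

V₁ = q/y₁ = 10.8/0.788 = 13.7 m/s. Fr₁ = V₁/√(g·y₁) = 13.7/√(9.81×0.788) = 4.93.
Conjugate-depth relation: y₂/y₁ = ½[√(1 + 8Fr₁²) − 1] = ½[√195.4 − 1] = 6.49.
y₂ = 6.49 × 0.788 = 5.11 m.
Head loss: ΔE = (y₂ − y₁)³/(4y₁y₂) = (5.11 − 0.788)³/(4×0.788×5.11) = 80.9/16.1 = 5.02 m.

y₂ = 5.11 m; ΔE = 5.02 m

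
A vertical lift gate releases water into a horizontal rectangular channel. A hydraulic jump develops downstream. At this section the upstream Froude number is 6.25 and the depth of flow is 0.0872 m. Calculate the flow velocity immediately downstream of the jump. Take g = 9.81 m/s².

Fr₁ = 6.25 (given).
Bélanger equation: y₂/y₁ = ½[√(1 + 8Fr₁²) − 1] = ½[√313.5 − 1] = 8.35.
y₂ = 8.35 × 0.0872 = 0.728 m.
V₁ = Fr₁·√(g·y₁) = 6.25×√(9.81×0.0872) = 5.78 m/s; q = V₁·y₁ = 0.504 m²/s.
V₂ = q/y₂ = 0.504/0.728 = 0.692 m/s.

V₂ = 0.692 m/s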